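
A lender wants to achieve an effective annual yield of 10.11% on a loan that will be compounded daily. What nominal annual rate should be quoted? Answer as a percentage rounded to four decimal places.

(1 + r/365)^365 − 1 = 0.1011, so 1 + r/365 = 1.1011^(1/365).
r/365 = 0.000264, so r = 0.096322 = 9.6322%.

9.6322%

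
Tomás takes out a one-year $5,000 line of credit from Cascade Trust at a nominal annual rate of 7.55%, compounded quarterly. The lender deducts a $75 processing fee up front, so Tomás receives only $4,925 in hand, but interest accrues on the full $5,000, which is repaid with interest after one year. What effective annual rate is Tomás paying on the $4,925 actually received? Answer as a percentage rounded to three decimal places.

9.408%

Amount owed after one year: 5,000 × (1 + 0.0755/4)^4 = 5,000 × 1.077665 = $5,388.32.
Effective rate on net proceeds: 5,388.32 / 4,925 − 1 = 0.094076 = 9.408%.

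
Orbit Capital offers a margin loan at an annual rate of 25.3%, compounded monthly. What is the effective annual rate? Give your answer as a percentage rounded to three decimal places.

28.450%

EAR = (1 + 0.253/12)^12 − 1.
= (1 + 0.021083)^12 − 1 = 1.284500 − 1 = 28.450%.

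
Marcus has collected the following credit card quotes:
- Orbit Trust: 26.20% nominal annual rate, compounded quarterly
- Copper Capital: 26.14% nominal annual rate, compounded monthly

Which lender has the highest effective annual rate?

Orbit Trust: (1 + 0.2620/4)^4 − 1 = 28.888%
Copper Capital: (1 + 0.2614/12)^12 − 1 = 29.511%
The highest effective annual rate is Copper Capital at 29.511%.

Copper Capital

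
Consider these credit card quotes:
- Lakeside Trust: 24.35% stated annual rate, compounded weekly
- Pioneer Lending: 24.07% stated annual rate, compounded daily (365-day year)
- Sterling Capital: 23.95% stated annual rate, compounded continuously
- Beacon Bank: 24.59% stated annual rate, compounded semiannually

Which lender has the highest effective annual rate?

Lakeside Trust

Lakeside Trust: (1 + 0.2435/52)^52 − 1 = 27.498%
Pioneer Lending: (1 + 0.2407/365)^365 − 1 = 27.204%
Sterling Capital: e^0.2395 − 1 = 27.061%
Beacon Bank: (1 + 0.2459/2)^2 − 1 = 26.102%
The highest effective annual rate is Lakeside Trust at 27.498%.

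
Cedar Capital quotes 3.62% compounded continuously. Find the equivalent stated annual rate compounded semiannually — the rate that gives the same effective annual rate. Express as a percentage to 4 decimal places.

3.6530%

EAR under continuous compounding: e^0.0362 − 1 = 0.036863.
Solve (1 + r/2)^2 = 1.036863: r/2 = 1.036863^(1/2) − 1 = 0.018265, so r = 0.036530 = 3.6530%.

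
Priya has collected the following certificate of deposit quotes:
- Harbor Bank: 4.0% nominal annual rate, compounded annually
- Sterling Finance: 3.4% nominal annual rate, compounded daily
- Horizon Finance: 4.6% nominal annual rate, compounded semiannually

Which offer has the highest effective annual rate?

Harbor Bank: compounded annually, EAR = 4.000%
Sterling Finance: (1 + 0.034/365)^365 − 1 = 3.458%
Horizon Finance: (1 + 0.046/2)^2 − 1 = 4.653%
The highest effective annual rate is Horizon Finance at 4.653%.

Horizon Finance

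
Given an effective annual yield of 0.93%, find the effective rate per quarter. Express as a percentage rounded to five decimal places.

0.23169%

The per-quarter rate i satisfies (1 + i)^4 = 1 + 0.0093.
i = 1.0093^(1/4) − 1 = 0.0023169 = 0.23169%.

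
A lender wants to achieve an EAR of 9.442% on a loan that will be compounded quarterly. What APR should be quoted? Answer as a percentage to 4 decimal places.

9.1250%

(1 + r/4)^4 − 1 = 0.09442, so 1 + r/4 = 1.09442^(1/4).
r/4 = 0.022812, so r = 0.091250 = 9.1250%.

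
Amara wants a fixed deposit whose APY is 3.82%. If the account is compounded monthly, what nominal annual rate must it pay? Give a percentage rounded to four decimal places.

(1 + r/12)^12 − 1 = 0.0382, so 1 + r/12 = 1.0382^(1/12).
r/12 = 0.003129, so r = 0.037547 = 3.7547%.

3.7547%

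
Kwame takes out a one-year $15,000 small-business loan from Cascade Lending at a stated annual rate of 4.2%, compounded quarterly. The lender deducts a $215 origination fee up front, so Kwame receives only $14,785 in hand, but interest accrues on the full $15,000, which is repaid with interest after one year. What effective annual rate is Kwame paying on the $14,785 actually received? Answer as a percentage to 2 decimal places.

Amount owed after one year: 15,000 × (1 + 0.042/4)^4 = 15,000 × 1.042666 = $15,639.99.
Effective rate on net proceeds: 15,639.99 / 14,785 − 1 = 0.057828 = 5.78%.

5.78%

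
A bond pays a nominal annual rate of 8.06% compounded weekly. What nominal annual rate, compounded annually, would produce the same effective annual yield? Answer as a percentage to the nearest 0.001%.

8.387%

EAR = (1 + 0.0806/52)^52 − 1 = 0.083870.
Compounded annually, the equivalent nominal rate is the EAR itself: 8.387%.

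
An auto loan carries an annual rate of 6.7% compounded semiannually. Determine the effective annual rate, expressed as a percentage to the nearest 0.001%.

EAR = (1 + 0.067/2)^2 − 1.
= (1 + 0.033500)^2 − 1 = 1.068122 − 1 = 6.812%.

6.812%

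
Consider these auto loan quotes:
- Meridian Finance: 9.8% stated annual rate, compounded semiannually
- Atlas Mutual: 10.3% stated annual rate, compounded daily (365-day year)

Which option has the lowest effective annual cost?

Meridian Finance

Meridian Finance: (1 + 0.098/2)^2 − 1 = 10.040%
Atlas Mutual: (1 + 0.103/365)^365 − 1 = 10.848%
The lowest effective annual rate is Meridian Finance at 10.040%.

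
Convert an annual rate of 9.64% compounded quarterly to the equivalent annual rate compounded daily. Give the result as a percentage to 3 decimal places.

EAR = (1 + 0.0964/4)^4 − 1 = 0.099941.
Solve (1 + r/365)^365 = 1.099941: r/365 = 1.099941^(1/365) − 1 = 0.000261, so r = 0.095269 = 9.527%.

9.527%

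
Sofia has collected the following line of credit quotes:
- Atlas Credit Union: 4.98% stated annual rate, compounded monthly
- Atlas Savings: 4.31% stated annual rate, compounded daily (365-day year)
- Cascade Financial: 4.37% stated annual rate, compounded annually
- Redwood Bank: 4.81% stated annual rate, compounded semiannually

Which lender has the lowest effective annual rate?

Atlas Credit Union: (1 + 0.0498/12)^12 − 1 = 5.095%
Atlas Savings: (1 + 0.0431/365)^365 − 1 = 4.404%
Cascade Financial: compounded annually, EAR = 4.370%
Redwood Bank: (1 + 0.0481/2)^2 − 1 = 4.868%
The lowest effective annual rate is Cascade Financial at 4.370%.

Cascade Financial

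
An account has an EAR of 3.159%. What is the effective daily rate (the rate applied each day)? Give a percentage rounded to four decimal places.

The per-day rate i satisfies (1 + i)^365 = 1 + 0.03159.
i = 1.03159^(1/365) − 1 = 0.0000852 = 0.0085%.

0.0085%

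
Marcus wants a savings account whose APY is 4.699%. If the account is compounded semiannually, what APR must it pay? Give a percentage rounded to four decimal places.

(1 + r/2)^2 − 1 = 0.04699, so 1 + r/2 = 1.04699^(1/2).
r/2 = 0.023225, so r = 0.046451 = 4.6451%.

4.6451%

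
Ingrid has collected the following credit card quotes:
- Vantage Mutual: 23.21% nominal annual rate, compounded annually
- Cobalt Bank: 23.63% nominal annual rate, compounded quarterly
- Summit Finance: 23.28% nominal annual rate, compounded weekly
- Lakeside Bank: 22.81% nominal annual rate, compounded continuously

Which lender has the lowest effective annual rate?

Vantage Mutual: compounded annually, EAR = 23.210%
Cobalt Bank: (1 + 0.2363/4)^4 − 1 = 25.808%
Summit Finance: (1 + 0.2328/52)^52 − 1 = 26.147%
Lakeside Bank: e^0.2281 − 1 = 25.621%
The lowest effective annual rate is Vantage Mutual at 23.210%.

Vantage Mutual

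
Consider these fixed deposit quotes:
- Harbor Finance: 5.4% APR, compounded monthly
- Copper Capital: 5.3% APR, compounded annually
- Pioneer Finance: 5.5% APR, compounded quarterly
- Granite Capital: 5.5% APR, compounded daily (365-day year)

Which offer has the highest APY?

Harbor Finance: (1 + 0.054/12)^12 − 1 = 5.536%
Copper Capital: compounded annually, EAR = 5.300%
Pioneer Finance: (1 + 0.055/4)^4 − 1 = 5.614%
Granite Capital: (1 + 0.055/365)^365 − 1 = 5.654%
The highest effective annual rate is Granite Capital at 5.654%.

Granite Capital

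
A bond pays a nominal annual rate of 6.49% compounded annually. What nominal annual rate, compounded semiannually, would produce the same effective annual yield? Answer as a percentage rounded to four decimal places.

Compounded annually, EAR = nominal = 0.064900.
Solve (1 + r/2)^2 = 1.064900: r/2 = 1.064900^(1/2) − 1 = 0.031940, so r = 0.063880 = 6.3880%.

6.3880%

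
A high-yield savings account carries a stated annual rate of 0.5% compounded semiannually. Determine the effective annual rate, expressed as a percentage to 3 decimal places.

EAR = (1 + 0.005/2)^2 − 1.
= (1 + 0.002500)^2 − 1 = 1.005006 − 1 = 0.501%.

0.501%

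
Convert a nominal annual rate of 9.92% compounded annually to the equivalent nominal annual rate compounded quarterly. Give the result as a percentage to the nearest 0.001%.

Compounded annually, EAR = nominal = 0.099200.
Solve (1 + r/4)^4 = 1.099200: r/4 = 1.099200^(1/4) − 1 = 0.023927, so r = 0.095710 = 9.571%.

9.571%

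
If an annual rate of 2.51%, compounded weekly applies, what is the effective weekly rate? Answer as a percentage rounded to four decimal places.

With a nominal annual rate compounded weekly, the periodic rate is the nominal rate divided by 52.
i = 0.0251 / 52 = 0.0004827 = 0.0483%.

0.0483%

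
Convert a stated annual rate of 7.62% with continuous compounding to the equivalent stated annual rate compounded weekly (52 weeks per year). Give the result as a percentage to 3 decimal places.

7.626%

EAR under continuous compounding: e^0.0762 − 1 = 0.079178.
Solve (1 + r/52)^52 = 1.079178: r/52 = 1.079178^(1/52) − 1 = 0.001466, so r = 0.076256 = 7.626%.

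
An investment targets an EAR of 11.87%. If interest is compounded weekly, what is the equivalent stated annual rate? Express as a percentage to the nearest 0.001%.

11.229%

(1 + r/52)^52 − 1 = 0.1187, so 1 + r/52 = 1.1187^(1/52).
r/52 = 0.002159, so r = 0.112288 = 11.229%.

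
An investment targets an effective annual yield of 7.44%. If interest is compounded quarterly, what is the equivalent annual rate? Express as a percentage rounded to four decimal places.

7.2410%

(1 + r/4)^4 − 1 = 0.0744, so 1 + r/4 = 1.0744^(1/4).
r/4 = 0.018102, so r = 0.072410 = 7.2410%.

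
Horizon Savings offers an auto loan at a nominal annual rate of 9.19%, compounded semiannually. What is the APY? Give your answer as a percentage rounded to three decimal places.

EAR = (1 + 0.0919/2)^2 − 1.
= (1 + 0.045950)^2 − 1 = 1.094011 − 1 = 9.401%.

9.401%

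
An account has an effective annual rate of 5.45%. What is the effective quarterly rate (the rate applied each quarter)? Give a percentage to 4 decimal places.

1.3355%

The per-quarter rate i satisfies (1 + i)^4 = 1 + 0.0545.
i = 1.0545^(1/4) − 1 = 0.0133551 = 1.3355%.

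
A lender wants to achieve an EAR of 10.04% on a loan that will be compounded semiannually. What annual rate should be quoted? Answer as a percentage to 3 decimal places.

9.800%

(1 + r/2)^2 − 1 = 0.1004, so 1 + r/2 = 1.1004^(1/2).
r/2 = 0.049000, so r = 0.097999 = 9.800%.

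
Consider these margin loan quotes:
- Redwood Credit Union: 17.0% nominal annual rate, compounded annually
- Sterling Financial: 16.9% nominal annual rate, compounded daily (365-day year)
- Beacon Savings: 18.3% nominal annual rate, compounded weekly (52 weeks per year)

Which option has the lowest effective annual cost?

Redwood Credit Union

Redwood Credit Union: compounded annually, EAR = 17.000%
Sterling Financial: (1 + 0.169/365)^365 − 1 = 18.407%
Beacon Savings: (1 + 0.183/52)^52 − 1 = 20.043%
The lowest effective annual rate is Redwood Credit Union at 17.000%.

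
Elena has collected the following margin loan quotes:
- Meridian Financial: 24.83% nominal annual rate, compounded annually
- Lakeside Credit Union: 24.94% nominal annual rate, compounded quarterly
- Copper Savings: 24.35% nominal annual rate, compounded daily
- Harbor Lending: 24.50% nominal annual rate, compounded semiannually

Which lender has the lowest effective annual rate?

Meridian Financial: compounded annually, EAR = 24.830%
Lakeside Credit Union: (1 + 0.2494/4)^4 − 1 = 27.371%
Copper Savings: (1 + 0.2435/365)^365 − 1 = 27.560%
Harbor Lending: (1 + 0.2450/2)^2 − 1 = 26.001%
The lowest effective annual rate is Meridian Financial at 24.830%.

Meridian Financial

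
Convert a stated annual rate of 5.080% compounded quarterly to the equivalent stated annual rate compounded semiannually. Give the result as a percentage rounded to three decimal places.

5.112%

EAR = (1 + 0.05080/4)^4 − 1 = 0.051776.
Solve (1 + r/2)^2 = 1.051776: r/2 = 1.051776^(1/2) − 1 = 0.025561, so r = 0.051123 = 5.112%.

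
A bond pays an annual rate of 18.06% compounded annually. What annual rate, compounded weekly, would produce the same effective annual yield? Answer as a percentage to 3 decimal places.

Compounded annually, EAR = nominal = 0.180600.
Solve (1 + r/52)^52 = 1.180600: r/52 = 1.180600^(1/52) − 1 = 0.003198, so r = 0.166288 = 16.629%.

16.629%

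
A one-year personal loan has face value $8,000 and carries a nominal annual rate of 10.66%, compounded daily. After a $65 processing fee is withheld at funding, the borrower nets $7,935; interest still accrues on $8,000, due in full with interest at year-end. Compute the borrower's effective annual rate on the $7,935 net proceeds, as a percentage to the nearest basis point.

Amount owed after one year: 8,000 × (1 + 0.1066/365)^365 = 8,000 × 1.112472 = $8,899.77.
Effective rate on net proceeds: 8,899.77 / 7,935 − 1 = 0.121585 = 12.16%.

12.16%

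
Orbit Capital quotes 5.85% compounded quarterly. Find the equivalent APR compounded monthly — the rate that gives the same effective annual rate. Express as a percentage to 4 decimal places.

EAR = (1 + 0.0585/4)^4 − 1 = 0.059796.
Solve (1 + r/12)^12 = 1.059796: r/12 = 1.059796^(1/12) − 1 = 0.004851, so r = 0.058217 = 5.8217%.

5.8217%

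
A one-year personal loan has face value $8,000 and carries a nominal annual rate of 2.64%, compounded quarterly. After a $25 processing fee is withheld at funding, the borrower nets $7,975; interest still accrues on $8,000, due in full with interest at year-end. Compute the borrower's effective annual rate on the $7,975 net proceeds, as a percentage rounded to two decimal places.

2.99%

Amount owed after one year: 8,000 × (1 + 0.0264/4)^4 = 8,000 × 1.026663 = $8,213.30.
Effective rate on net proceeds: 8,213.30 / 7,975 − 1 = 0.029881 = 2.99%.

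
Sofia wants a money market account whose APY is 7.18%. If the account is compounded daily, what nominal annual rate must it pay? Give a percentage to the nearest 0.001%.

(1 + r/365)^365 − 1 = 0.0718, so 1 + r/365 = 1.0718^(1/365).
r/365 = 0.000190, so r = 0.069346 = 6.935%.

6.935%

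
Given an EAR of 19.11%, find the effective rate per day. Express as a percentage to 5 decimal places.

The per-day rate i satisfies (1 + i)^365 = 1 + 0.1911.
i = 1.1911^(1/365) − 1 = 0.0004792 = 0.04792%.

0.04792%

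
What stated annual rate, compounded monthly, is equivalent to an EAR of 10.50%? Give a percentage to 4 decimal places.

(1 + r/12)^12 − 1 = 0.1050, so 1 + r/12 = 1.1050^(1/12).
r/12 = 0.008355, so r = 0.100262 = 10.0262%.

10.0262%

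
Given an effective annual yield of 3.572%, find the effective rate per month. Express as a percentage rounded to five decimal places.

The per-month rate i satisfies (1 + i)^12 = 1 + 0.03572.
i = 1.03572^(1/12) − 1 = 0.0029290 = 0.29290%.

0.29290%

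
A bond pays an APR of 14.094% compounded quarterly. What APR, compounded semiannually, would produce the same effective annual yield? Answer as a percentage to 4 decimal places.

14.3423%

EAR = (1 + 0.14094/4)^4 − 1 = 0.148566.
Solve (1 + r/2)^2 = 1.148566: r/2 = 1.148566^(1/2) − 1 = 0.071712, so r = 0.143423 = 14.3423%.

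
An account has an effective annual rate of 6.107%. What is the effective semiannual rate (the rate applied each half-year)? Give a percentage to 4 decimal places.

3.0083%

The per-half-year rate i satisfies (1 + i)^2 = 1 + 0.06107.
i = 1.06107^(1/2) − 1 = 0.0300825 = 3.0083%.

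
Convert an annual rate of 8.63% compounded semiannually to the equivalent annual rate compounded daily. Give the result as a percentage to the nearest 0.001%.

8.450%

EAR = (1 + 0.0863/2)^2 − 1 = 0.088162.
Solve (1 + r/365)^365 = 1.088162: r/365 = 1.088162^(1/365) − 1 = 0.000232, so r = 0.084500 = 8.450%.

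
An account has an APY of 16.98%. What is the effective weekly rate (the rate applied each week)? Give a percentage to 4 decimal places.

The per-week rate i satisfies (1 + i)^52 = 1 + 0.1698.
i = 1.1698^(1/52) − 1 = 0.0030206 = 0.3021%.

0.3021%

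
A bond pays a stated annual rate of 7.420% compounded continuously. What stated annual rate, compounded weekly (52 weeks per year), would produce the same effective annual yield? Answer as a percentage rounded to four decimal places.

EAR under continuous compounding: e^0.07420 − 1 = 0.077022.
Solve (1 + r/52)^52 = 1.077022: r/52 = 1.077022^(1/52) − 1 = 0.001428, so r = 0.074253 = 7.4253%.

7.4253%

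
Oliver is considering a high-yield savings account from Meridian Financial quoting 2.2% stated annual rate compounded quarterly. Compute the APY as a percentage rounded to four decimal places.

EAR = (1 + 0.022/4)^4 − 1.
= (1 + 0.005500)^4 − 1 = 1.022182 − 1 = 2.2182%.

2.2182%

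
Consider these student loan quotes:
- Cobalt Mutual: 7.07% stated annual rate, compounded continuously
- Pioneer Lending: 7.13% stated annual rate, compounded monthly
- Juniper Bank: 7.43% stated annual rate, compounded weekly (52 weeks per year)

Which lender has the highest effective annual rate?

Cobalt Mutual: e^0.0707 − 1 = 7.326%
Pioneer Lending: (1 + 0.0713/12)^12 − 1 = 7.368%
Juniper Bank: (1 + 0.0743/52)^52 − 1 = 7.707%
The highest effective annual rate is Juniper Bank at 7.707%.

Juniper Bank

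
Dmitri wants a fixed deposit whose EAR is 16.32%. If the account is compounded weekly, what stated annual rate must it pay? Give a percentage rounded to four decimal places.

15.1395%

(1 + r/52)^52 − 1 = 0.1632, so 1 + r/52 = 1.1632^(1/52).
r/52 = 0.002911, so r = 0.151395 = 15.1395%.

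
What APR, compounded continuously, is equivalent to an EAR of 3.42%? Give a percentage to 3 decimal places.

3.363%

Continuous: nominal r satisfies e^r − 1 = 0.0342.
r = ln(1 + 0.0342) = ln(1.0342) = 0.033628 = 3.363%.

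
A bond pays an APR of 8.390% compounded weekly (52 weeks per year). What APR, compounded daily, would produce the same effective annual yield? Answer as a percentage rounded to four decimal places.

EAR = (1 + 0.08390/52)^52 − 1 = 0.087447.
Solve (1 + r/365)^365 = 1.087447: r/365 = 1.087447^(1/365) − 1 = 0.000230, so r = 0.083842 = 8.3842%.

8.3842%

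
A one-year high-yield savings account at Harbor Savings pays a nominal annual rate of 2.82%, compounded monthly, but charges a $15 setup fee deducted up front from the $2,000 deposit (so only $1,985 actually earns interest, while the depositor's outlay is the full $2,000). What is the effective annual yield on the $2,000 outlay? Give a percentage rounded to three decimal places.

Value after one year: 1,985 × (1 + 0.0282/12)^12 = 1,985 × 1.028567 = $2,041.71.
Effective yield on the $2,000 outlay: 2,041.71 / 2,000 − 1 = 0.020853 = 2.085%.

2.085%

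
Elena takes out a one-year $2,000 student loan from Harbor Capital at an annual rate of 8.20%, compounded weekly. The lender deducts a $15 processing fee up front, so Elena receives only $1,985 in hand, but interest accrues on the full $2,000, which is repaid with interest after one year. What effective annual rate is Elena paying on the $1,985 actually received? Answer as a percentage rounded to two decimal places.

9.36%

Amount owed after one year: 2,000 × (1 + 0.0820/52)^52 = 2,000 × 1.085386 = $2,170.77.
Effective rate on net proceeds: 2,170.77 / 1,985 − 1 = 0.093588 = 9.36%.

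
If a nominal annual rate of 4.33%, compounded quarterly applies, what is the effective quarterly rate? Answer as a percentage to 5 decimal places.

1.08250%

With a nominal annual rate compounded quarterly, the periodic rate is the nominal rate divided by 4.
i = 0.0433 / 4 = 0.0108250 = 1.08250%.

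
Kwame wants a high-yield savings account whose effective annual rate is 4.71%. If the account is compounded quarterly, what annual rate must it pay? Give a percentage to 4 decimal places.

(1 + r/4)^4 − 1 = 0.0471, so 1 + r/4 = 1.0471^(1/4).
r/4 = 0.011573, so r = 0.046290 = 4.6290%.

4.6290%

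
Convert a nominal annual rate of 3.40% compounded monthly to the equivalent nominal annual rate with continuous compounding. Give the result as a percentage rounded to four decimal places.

3.3952%

EAR = (1 + 0.0340/12)^12 − 1 = 0.034535.
Equivalent continuous rate: r = ln(1 + 0.034535) = 0.033952 = 3.3952%.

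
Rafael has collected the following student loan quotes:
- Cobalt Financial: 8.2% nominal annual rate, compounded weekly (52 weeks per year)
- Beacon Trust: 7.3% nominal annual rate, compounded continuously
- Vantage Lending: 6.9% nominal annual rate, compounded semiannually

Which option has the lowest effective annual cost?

Vantage Lending

Cobalt Financial: (1 + 0.082/52)^52 − 1 = 8.539%
Beacon Trust: e^0.073 − 1 = 7.573%
Vantage Lending: (1 + 0.069/2)^2 − 1 = 7.019%
The lowest effective annual rate is Vantage Lending at 7.019%.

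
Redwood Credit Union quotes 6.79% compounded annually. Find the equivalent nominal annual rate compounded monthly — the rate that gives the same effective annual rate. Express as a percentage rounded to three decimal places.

6.587%

Compounded annually, EAR = nominal = 0.067900.
Solve (1 + r/12)^12 = 1.067900: r/12 = 1.067900^(1/12) − 1 = 0.005490, so r = 0.065874 = 6.587%.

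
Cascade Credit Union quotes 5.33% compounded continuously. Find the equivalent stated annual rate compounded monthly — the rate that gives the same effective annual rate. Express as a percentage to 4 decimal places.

EAR under continuous compounding: e^0.0533 − 1 = 0.054746.
Solve (1 + r/12)^12 = 1.054746: r/12 = 1.054746^(1/12) − 1 = 0.004452, so r = 0.053419 = 5.3419%.

5.3419%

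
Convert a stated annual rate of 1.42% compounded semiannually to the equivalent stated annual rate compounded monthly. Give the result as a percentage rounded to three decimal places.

1.416%

EAR = (1 + 0.0142/2)^2 − 1 = 0.014250.
Solve (1 + r/12)^12 = 1.014250: r/12 = 1.014250^(1/12) − 1 = 0.001180, so r = 0.014158 = 1.416%.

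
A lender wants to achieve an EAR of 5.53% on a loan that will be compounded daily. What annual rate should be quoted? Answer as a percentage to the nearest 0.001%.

5.383%

(1 + r/365)^365 − 1 = 0.0553, so 1 + r/365 = 1.0553^(1/365).
r/365 = 0.000147, so r = 0.053829 = 5.383%.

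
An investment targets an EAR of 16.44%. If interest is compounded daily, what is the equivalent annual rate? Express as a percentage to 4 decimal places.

15.2238%

(1 + r/365)^365 − 1 = 0.1644, so 1 + r/365 = 1.1644^(1/365).
r/365 = 0.000417, so r = 0.152238 = 15.2238%.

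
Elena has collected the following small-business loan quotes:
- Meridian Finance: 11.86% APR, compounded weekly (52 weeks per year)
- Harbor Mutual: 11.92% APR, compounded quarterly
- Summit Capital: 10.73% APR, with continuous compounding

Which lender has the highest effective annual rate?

Meridian Finance

Meridian Finance: (1 + 0.1186/52)^52 − 1 = 12.577%
Harbor Mutual: (1 + 0.1192/4)^4 − 1 = 12.463%
Summit Capital: e^0.1073 − 1 = 11.327%
The highest effective annual rate is Meridian Finance at 12.577%.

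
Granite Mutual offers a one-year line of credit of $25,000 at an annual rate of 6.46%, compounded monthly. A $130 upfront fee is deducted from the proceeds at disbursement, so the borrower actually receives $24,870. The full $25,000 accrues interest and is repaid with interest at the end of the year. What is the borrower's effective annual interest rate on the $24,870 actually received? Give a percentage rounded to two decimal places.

7.21%

Amount owed after one year: 25,000 × (1 + 0.0646/12)^12 = 25,000 × 1.066547 = $26,663.69.
Effective rate on net proceeds: 26,663.69 / 24,870 − 1 = 0.072122 = 7.21%.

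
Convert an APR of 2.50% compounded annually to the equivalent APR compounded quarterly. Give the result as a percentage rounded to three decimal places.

2.477%

Compounded annually, EAR = nominal = 0.025000.
Solve (1 + r/4)^4 = 1.025000: r/4 = 1.025000^(1/4) − 1 = 0.006192, so r = 0.024769 = 2.477%.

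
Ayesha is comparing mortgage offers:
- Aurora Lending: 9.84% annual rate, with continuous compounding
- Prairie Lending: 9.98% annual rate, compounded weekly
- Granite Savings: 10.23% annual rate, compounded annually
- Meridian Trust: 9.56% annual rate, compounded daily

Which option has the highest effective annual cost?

Aurora Lending: e^0.0984 − 1 = 10.340%
Prairie Lending: (1 + 0.0998/52)^52 − 1 = 10.484%
Granite Savings: compounded annually, EAR = 10.230%
Meridian Trust: (1 + 0.0956/365)^365 − 1 = 10.031%
The highest effective annual rate is Prairie Lending at 10.484%.

Prairie Lending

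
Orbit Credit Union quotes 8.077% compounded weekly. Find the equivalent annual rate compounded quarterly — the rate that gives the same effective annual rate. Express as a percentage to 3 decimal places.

EAR = (1 + 0.08077/52)^52 − 1 = 0.084054.
Solve (1 + r/4)^4 = 1.084054: r/4 = 1.084054^(1/4) − 1 = 0.020382, so r = 0.081527 = 8.153%.

8.153%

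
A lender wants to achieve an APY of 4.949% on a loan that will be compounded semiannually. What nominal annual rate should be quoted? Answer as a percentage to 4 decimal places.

(1 + r/2)^2 − 1 = 0.04949, so 1 + r/2 = 1.04949^(1/2).
r/2 = 0.024446, so r = 0.048892 = 4.8892%.

4.8892%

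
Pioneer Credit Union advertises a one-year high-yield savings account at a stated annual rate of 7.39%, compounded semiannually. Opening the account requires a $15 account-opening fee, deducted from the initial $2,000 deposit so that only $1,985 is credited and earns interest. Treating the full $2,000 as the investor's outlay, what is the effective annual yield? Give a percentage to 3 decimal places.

Value after one year: 1,985 × (1 + 0.0739/2)^2 = 1,985 × 1.075265 = $2,134.40.
Effective yield on the $2,000 outlay: 2,134.40 / 2,000 − 1 = 0.067201 = 6.720%.

6.720%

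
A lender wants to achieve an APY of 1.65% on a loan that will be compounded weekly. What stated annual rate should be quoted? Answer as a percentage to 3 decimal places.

1.637%

(1 + r/52)^52 − 1 = 0.0165, so 1 + r/52 = 1.0165^(1/52).
r/52 = 0.000315, so r = 0.016368 = 1.637%.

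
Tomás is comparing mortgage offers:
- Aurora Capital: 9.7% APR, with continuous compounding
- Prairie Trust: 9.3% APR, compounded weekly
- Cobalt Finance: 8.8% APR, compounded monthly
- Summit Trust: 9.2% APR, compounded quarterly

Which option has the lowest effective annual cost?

Cobalt Finance

Aurora Capital: e^0.097 − 1 = 10.186%
Prairie Trust: (1 + 0.093/52)^52 − 1 = 9.737%
Cobalt Finance: (1 + 0.088/12)^12 − 1 = 9.164%
Summit Trust: (1 + 0.092/4)^4 − 1 = 9.522%
The lowest effective annual rate is Cobalt Finance at 9.164%.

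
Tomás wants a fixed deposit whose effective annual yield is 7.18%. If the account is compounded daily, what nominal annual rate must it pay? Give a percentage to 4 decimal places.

6.9346%

(1 + r/365)^365 − 1 = 0.0718, so 1 + r/365 = 1.0718^(1/365).
r/365 = 0.000190, so r = 0.069346 = 6.9346%.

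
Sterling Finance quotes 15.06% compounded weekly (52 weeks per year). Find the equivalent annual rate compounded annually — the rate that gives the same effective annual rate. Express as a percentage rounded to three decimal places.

EAR = (1 + 0.1506/52)^52 − 1 = 0.162279.
Compounded annually, the equivalent nominal rate is the EAR itself: 16.228%.

16.228%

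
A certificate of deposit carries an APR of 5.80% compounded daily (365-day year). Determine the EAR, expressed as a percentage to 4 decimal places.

EAR = (1 + 0.0580/365)^365 − 1.
= (1 + 0.000159)^365 − 1 = 1.059710 − 1 = 5.9710%.

5.9710%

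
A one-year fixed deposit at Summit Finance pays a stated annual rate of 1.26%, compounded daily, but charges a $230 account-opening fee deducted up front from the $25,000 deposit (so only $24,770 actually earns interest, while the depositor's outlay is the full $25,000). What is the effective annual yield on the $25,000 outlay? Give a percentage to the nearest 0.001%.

Value after one year: 24,770 × (1 + 0.0126/365)^365 = 24,770 × 1.012679 = $25,084.07.
Effective yield on the $25,000 outlay: 25,084.07 / 25,000 − 1 = 0.003363 = 0.336%.

0.336%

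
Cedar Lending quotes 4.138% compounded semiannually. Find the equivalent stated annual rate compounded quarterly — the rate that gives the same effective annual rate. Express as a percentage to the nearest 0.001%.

4.117%

EAR = (1 + 0.04138/2)^2 − 1 = 0.041808.
Solve (1 + r/4)^4 = 1.041808: r/4 = 1.041808^(1/4) − 1 = 0.010292, so r = 0.041168 = 4.117%.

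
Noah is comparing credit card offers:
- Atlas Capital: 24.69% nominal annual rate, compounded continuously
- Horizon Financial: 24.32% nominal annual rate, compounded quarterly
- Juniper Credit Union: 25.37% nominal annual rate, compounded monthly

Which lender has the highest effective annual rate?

Juniper Credit Union

Atlas Capital: e^0.2469 − 1 = 28.005%
Horizon Financial: (1 + 0.2432/4)^4 − 1 = 26.629%
Juniper Credit Union: (1 + 0.2537/12)^12 − 1 = 28.538%
The highest effective annual rate is Juniper Credit Union at 28.538%.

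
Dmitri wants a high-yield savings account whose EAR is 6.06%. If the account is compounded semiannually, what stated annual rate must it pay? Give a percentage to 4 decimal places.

5.9709%

(1 + r/2)^2 − 1 = 0.0606, so 1 + r/2 = 1.0606^(1/2).
r/2 = 0.029854, so r = 0.059709 = 5.9709%.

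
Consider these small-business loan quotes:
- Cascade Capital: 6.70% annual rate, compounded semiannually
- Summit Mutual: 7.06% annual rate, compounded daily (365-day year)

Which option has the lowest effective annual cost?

Cascade Capital

Cascade Capital: (1 + 0.0670/2)^2 − 1 = 6.812%
Summit Mutual: (1 + 0.0706/365)^365 − 1 = 7.314%
The lowest effective annual rate is Cascade Capital at 6.812%.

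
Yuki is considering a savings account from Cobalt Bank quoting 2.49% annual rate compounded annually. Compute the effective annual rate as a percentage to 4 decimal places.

Annual compounding means the effective rate equals the nominal rate: 2.4900%.

2.4900%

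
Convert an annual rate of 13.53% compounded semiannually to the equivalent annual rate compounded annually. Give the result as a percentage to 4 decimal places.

EAR = (1 + 0.1353/2)^2 − 1 = 0.139877.
Compounded annually, the equivalent nominal rate is the EAR itself: 13.9877%.

13.9877%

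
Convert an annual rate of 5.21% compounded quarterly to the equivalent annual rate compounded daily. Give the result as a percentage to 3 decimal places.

5.177%

EAR = (1 + 0.0521/4)^4 − 1 = 0.053127.
Solve (1 + r/365)^365 = 1.053127: r/365 = 1.053127^(1/365) − 1 = 0.000142, so r = 0.051767 = 5.177%.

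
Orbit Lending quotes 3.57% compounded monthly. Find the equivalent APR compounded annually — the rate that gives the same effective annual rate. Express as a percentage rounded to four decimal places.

EAR = (1 + 0.0357/12)^12 − 1 = 0.036290.
Compounded annually, the equivalent nominal rate is the EAR itself: 3.6290%.

3.6290%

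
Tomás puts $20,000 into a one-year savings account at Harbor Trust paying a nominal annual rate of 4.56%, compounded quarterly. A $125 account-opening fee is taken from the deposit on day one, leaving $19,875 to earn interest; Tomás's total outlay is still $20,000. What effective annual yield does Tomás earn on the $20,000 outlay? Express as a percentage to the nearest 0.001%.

Value after one year: 19,875 × (1 + 0.0456/4)^4 = 19,875 × 1.046386 = $20,796.92.
Effective yield on the $20,000 outlay: 20,796.92 / 20,000 − 1 = 0.039846 = 3.985%.

3.985%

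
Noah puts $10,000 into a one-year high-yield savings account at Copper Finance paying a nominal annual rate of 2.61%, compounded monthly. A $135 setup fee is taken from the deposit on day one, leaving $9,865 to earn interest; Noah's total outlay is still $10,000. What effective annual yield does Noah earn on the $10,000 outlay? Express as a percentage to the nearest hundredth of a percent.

Value after one year: 9,865 × (1 + 0.0261/12)^12 = 9,865 × 1.026414 = $10,125.58.
Effective yield on the $10,000 outlay: 10,125.58 / 10,000 − 1 = 0.012558 = 1.26%.

1.26%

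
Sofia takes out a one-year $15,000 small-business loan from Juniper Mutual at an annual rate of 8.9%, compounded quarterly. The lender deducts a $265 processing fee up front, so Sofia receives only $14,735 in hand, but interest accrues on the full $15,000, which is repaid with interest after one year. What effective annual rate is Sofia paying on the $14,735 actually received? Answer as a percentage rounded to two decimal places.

11.17%

Amount owed after one year: 15,000 × (1 + 0.089/4)^4 = 15,000 × 1.092015 = $16,380.22.
Effective rate on net proceeds: 16,380.22 / 14,735 − 1 = 0.111654 = 11.17%.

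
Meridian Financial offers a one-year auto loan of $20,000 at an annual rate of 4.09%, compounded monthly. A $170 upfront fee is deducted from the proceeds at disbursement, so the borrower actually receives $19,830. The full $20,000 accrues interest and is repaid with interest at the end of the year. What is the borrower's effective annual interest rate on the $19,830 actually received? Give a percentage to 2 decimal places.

Amount owed after one year: 20,000 × (1 + 0.0409/12)^12 = 20,000 × 1.041675 = $20,833.51.
Effective rate on net proceeds: 20,833.51 / 19,830 − 1 = 0.050606 = 5.06%.

5.06%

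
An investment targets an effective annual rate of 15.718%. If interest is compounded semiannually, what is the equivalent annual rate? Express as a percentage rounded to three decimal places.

(1 + r/2)^2 − 1 = 0.15718, so 1 + r/2 = 1.15718^(1/2).
r/2 = 0.075723, so r = 0.151446 = 15.145%.

15.145%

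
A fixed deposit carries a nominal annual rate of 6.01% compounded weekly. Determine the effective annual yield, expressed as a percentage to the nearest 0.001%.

EAR = (1 + 0.0601/52)^52 − 1.
= 1.061906 − 1 = 6.191%.

6.191%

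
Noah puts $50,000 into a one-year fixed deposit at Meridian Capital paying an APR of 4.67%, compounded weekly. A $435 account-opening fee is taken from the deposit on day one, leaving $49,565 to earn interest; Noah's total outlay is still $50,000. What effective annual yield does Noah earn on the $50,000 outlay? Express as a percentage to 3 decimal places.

Value after one year: 49,565 × (1 + 0.0467/52)^52 = 49,565 × 1.047786 = $51,933.50.
Effective yield on the $50,000 outlay: 51,933.50 / 50,000 − 1 = 0.038670 = 3.867%.

3.867%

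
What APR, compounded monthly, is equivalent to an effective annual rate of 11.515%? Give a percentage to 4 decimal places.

(1 + r/12)^12 − 1 = 0.11515, so 1 + r/12 = 1.11515^(1/12).
r/12 = 0.009124, so r = 0.109485 = 10.9485%.

10.9485%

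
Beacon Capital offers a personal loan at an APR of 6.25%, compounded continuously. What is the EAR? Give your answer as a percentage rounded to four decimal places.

With continuous compounding, EAR = e^0.0625 − 1.
e^0.0625 = 1.064494, so EAR = 0.064494 = 6.4494%.

6.4494%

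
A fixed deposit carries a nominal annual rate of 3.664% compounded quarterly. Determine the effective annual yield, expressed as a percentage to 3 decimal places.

3.715%

EAR = (1 + 0.03664/4)^4 − 1.
= (1 + 0.009160)^4 − 1 = 1.037147 − 1 = 3.715%.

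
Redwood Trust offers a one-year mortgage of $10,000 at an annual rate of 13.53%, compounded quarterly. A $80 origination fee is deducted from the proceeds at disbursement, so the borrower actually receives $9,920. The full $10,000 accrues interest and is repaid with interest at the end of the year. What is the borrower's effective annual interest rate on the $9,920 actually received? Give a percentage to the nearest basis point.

Amount owed after one year: 10,000 × (1 + 0.1353/4)^4 = 10,000 × 1.142321 = $11,423.21.
Effective rate on net proceeds: 11,423.21 / 9,920 − 1 = 0.151533 = 15.15%.

15.15%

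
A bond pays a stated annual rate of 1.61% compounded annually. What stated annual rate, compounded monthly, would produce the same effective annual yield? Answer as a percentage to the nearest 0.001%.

1.598%

Compounded annually, EAR = nominal = 0.016100.
Solve (1 + r/12)^12 = 1.016100: r/12 = 1.016100^(1/12) − 1 = 0.001332, so r = 0.015982 = 1.598%.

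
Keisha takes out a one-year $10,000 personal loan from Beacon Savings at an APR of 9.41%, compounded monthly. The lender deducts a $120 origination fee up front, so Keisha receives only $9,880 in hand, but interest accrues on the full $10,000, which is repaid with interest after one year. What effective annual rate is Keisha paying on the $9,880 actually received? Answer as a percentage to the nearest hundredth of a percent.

Amount owed after one year: 10,000 × (1 + 0.0941/12)^12 = 10,000 × 1.098266 = $10,982.66.
Effective rate on net proceeds: 10,982.66 / 9,880 − 1 = 0.111606 = 11.16%.

11.16%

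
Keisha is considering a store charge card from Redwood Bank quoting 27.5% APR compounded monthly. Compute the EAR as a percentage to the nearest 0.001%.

31.245%

EAR = (1 + 0.275/12)^12 − 1.
= 1.312451 − 1 = 31.245%.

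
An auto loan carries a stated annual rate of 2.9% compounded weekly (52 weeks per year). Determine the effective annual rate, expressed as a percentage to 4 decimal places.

2.9416%

EAR = (1 + 0.029/52)^52 − 1.
= 1.029416 − 1 = 2.9416%.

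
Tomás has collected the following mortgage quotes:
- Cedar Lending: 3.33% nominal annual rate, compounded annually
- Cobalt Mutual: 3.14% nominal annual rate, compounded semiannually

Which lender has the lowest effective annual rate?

Cedar Lending: compounded annually, EAR = 3.330%
Cobalt Mutual: (1 + 0.0314/2)^2 − 1 = 3.165%
The lowest effective annual rate is Cobalt Mutual at 3.165%.

Cobalt Mutual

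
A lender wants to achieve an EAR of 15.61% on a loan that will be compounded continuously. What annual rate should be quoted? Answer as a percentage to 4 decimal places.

Continuous: nominal r satisfies e^r − 1 = 0.1561.
r = ln(1 + 0.1561) = ln(1.1561) = 0.145052 = 14.5052%.

14.5052%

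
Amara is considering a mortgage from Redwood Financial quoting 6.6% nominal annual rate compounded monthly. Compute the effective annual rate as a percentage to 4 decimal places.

6.8034%

EAR = (1 + 0.066/12)^12 − 1.
= (1 + 0.005500)^12 − 1 = 1.068034 − 1 = 6.8034%.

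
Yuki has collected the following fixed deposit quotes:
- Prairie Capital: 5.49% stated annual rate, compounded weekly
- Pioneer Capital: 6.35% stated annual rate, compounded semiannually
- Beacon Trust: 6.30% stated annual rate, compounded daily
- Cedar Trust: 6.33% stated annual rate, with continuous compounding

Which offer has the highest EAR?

Prairie Capital: (1 + 0.0549/52)^52 − 1 = 5.640%
Pioneer Capital: (1 + 0.0635/2)^2 − 1 = 6.451%
Beacon Trust: (1 + 0.0630/365)^365 − 1 = 6.502%
Cedar Trust: e^0.0633 − 1 = 6.535%
The highest effective annual rate is Cedar Trust at 6.535%.

Cedar Trust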